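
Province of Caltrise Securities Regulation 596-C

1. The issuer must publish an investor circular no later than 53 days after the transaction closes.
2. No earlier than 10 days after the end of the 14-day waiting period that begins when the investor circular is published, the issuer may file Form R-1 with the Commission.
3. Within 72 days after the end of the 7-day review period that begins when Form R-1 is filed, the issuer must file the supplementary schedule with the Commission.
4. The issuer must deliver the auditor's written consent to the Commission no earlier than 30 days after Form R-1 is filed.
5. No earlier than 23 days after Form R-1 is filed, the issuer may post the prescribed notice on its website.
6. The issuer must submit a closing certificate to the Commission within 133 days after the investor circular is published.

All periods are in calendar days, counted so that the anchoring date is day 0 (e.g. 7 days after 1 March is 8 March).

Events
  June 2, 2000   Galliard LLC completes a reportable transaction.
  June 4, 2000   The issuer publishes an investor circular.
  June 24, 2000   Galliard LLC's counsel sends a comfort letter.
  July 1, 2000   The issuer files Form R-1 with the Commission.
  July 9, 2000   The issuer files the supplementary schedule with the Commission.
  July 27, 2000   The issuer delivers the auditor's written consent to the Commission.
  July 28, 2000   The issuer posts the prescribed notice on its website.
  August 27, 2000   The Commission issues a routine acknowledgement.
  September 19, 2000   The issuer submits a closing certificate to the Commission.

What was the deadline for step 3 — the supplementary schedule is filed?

September 18, 2000

Form R-1 is filed on July 1, 2000; the 7-day review period therefore ends July 8, 2000, and step 3 runs from that date. 72 days after July 8, 2000 is September 18, 2000.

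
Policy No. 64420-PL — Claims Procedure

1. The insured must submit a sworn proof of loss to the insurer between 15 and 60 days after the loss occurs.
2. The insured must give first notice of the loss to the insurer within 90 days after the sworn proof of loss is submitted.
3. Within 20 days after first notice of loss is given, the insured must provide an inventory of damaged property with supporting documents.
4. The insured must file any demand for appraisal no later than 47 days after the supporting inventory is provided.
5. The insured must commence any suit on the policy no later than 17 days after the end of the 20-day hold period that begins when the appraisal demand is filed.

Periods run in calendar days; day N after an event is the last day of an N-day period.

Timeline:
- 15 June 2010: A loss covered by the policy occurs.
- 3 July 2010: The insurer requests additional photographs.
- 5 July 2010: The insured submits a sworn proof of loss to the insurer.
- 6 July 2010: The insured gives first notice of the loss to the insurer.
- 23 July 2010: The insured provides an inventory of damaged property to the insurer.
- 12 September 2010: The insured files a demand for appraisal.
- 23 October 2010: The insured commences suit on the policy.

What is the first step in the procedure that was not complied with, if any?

Step 4

Step 1: the window is 15–60 days after 15 June 2010 (when the loss occurs), so 30 June 2010 through 14 August 2010; 5 July 2010 falls inside that range.
Step 2: 90 days after 5 July 2010 (when the sworn proof of loss is submitted) is 3 October 2010; 6 July 2010 is within that limit.
Step 3: 20 days after 6 July 2010 (when first notice of loss is given) is 26 July 2010; completed 23 July 2010, before the deadline.
Step 4: 47 days after 23 July 2010 (when the supporting inventory is provided) is 8 September 2010; not done until 12 September 2010, 4 days after the deadline.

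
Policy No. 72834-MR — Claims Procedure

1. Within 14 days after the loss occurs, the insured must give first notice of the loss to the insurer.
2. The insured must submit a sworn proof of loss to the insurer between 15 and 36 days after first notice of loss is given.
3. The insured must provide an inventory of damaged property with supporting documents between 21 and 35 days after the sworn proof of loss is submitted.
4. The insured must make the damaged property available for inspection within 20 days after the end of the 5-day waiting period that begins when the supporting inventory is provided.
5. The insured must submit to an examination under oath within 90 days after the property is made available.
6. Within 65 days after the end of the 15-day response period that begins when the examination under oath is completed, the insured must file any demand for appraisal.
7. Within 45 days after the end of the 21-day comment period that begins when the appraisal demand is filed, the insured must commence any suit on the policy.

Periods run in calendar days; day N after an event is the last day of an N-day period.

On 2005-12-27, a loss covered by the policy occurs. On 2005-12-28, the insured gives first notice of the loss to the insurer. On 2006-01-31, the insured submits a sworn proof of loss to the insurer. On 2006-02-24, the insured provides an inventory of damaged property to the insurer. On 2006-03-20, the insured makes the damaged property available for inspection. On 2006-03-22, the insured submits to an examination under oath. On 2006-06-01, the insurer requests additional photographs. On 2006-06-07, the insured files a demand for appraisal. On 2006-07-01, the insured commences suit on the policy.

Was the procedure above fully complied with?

(1) due by 2005-12-27 + 14 days = 2006-01-10; done 2005-12-28 — timely.
(2) the permitted window runs from 2005-12-28 + 15 = 2006-01-12 to 2005-12-28 + 36 = 2006-02-02; done 2006-01-31 — within the window.
(3) the permitted window runs from 2006-01-31 + 21 = 2006-02-21 to 2006-01-31 + 35 = 2006-03-07; done 2006-02-24, which is between those dates.
(4) due by 2006-03-01 + 20 days = 2006-03-21; completed 2006-03-20, before the deadline.
(5) due by 2006-03-20 + 90 days = 2006-06-18; 2006-03-22 is within that limit.
(6) due by 2006-04-06 + 65 days = 2006-06-10; done 2006-06-07 — timely.
(7) due by 2006-06-28 + 45 days = 2006-08-12; done 2006-07-01 — timely.

Yes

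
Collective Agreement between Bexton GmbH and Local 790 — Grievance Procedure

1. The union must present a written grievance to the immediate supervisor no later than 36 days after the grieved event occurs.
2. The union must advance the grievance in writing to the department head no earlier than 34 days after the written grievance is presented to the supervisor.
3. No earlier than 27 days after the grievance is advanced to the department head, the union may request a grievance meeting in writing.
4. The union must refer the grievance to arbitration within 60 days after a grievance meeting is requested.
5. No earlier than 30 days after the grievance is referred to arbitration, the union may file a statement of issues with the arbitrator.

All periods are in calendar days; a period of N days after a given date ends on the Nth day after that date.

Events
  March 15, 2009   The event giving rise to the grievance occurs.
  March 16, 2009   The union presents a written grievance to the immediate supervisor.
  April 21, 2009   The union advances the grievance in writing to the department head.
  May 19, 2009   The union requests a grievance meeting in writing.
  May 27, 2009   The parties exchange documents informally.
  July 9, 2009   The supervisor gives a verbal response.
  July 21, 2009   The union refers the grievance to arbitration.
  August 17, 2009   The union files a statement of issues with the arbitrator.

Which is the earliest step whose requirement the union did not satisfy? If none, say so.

Step 4

(1) due by March 15, 2009 + 36 days = April 20, 2009; done March 16, 2009 — timely.
(2) permitted from March 16, 2009 + 34 days = April 19, 2009 onward; done April 21, 2009, after the minimum wait.
(3) permitted from April 21, 2009 + 27 days = May 18, 2009 onward; done May 19, 2009 — permitted.
(4) due by May 19, 2009 + 60 days = July 18, 2009; not done until July 21, 2009, 3 days after the deadline.
Later steps need not be reached.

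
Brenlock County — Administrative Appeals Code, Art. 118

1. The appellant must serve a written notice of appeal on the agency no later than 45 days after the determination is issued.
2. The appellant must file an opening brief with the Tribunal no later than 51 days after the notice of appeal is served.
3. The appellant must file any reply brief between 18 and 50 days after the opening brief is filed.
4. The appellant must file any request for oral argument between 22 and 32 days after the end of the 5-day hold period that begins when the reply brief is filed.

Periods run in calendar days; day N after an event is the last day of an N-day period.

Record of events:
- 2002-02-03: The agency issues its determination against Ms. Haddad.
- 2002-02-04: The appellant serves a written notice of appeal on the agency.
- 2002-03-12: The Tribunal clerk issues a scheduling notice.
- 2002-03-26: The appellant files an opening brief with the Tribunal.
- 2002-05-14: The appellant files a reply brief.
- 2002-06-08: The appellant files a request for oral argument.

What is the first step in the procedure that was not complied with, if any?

Step 1: 45 days after 2002-02-03 (when the determination is issued) is 2002-03-20; done 2002-02-04 — timely.
Step 2: 51 days after 2002-02-04 (when the notice of appeal is served) is 2002-03-27; done 2002-03-26 — timely.
Step 3: the window is 18–50 days after 2002-03-26 (when the opening brief is filed), so 2002-04-13 through 2002-05-15; done 2002-05-14 — within the window.
Step 4: the window is 22–32 days after 2002-05-19 (end of the 5-day hold period, which began when the reply brief is filed on 2002-05-14), so 2002-06-10 through 2002-06-20; done 2002-06-08 — 2 days before the window opened.

Step 4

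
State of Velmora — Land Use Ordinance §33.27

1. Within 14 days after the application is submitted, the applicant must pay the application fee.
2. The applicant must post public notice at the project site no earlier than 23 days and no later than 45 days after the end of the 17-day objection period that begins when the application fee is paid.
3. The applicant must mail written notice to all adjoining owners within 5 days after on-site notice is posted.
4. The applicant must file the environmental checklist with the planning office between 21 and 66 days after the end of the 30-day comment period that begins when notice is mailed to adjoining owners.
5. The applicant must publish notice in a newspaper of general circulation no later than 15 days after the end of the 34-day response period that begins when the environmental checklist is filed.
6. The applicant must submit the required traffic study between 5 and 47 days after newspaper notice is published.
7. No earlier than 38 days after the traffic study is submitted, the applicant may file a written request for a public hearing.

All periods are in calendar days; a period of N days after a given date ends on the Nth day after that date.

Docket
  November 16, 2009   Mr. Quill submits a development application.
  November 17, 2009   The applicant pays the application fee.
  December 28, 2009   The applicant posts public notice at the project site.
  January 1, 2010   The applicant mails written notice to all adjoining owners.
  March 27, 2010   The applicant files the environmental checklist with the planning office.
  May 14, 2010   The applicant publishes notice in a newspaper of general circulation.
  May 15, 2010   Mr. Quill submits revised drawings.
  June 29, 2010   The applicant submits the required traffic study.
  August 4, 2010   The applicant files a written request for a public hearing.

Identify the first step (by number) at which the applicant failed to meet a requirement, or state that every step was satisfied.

Step 1 — counting 14 days from November 16, 2009 (when the application is submitted) gives a deadline of November 30, 2009; done November 17, 2009 — timely.
Step 2 — 23 and 45 days from December 4, 2009 (end of the 17-day objection period, which began when the application fee is paid on November 17, 2009) are December 27, 2009 and January 18, 2010 respectively; done December 28, 2009 — within the window.
Step 3 — counting 5 days from December 28, 2009 (when on-site notice is posted) gives a deadline of January 2, 2010; done January 1, 2010 — timely.
Step 4 — 21 and 66 days from January 31, 2010 (end of the 30-day comment period, which began when notice is mailed to adjoining owners on January 1, 2010) are February 21, 2010 and April 7, 2010 respectively; done March 27, 2010 — within the window.
Step 5 — counting 15 days from April 30, 2010 (end of the 34-day response period, which began when the environmental checklist is filed on March 27, 2010) gives a deadline of May 15, 2010; May 14, 2010 is within that limit.
Step 6 — 5 and 47 days from May 14, 2010 (when newspaper notice is published) are May 19, 2010 and June 30, 2010 respectively; done June 29, 2010 — within the window.
Step 7 — must wait 38 days from June 29, 2010 (when the traffic study is submitted), so not before August 6, 2010; acted on August 4, 2010, 2 days prematurely.
The procedure was therefore not followed at step 7.

Step 7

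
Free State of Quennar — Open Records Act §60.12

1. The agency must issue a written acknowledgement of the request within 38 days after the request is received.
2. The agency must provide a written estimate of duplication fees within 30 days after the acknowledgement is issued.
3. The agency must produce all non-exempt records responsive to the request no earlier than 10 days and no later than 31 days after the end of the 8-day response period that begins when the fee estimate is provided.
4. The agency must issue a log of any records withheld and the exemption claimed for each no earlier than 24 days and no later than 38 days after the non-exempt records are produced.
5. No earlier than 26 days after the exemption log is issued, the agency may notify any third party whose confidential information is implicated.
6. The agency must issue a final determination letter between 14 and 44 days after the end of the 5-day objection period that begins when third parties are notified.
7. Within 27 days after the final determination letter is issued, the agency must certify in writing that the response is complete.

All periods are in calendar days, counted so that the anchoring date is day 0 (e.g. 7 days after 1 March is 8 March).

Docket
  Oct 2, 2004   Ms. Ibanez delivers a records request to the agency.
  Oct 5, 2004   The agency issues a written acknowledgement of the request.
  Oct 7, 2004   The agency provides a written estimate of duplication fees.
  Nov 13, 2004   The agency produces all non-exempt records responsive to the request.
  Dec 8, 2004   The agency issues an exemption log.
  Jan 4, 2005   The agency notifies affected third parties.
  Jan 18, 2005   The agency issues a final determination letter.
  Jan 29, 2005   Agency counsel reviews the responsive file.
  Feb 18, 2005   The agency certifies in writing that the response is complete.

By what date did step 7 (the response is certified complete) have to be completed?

Feb 14, 2005

Step 7 runs from Jan 18, 2005, when the final determination letter is issued. 27 days after Jan 18, 2005 is Feb 14, 2005.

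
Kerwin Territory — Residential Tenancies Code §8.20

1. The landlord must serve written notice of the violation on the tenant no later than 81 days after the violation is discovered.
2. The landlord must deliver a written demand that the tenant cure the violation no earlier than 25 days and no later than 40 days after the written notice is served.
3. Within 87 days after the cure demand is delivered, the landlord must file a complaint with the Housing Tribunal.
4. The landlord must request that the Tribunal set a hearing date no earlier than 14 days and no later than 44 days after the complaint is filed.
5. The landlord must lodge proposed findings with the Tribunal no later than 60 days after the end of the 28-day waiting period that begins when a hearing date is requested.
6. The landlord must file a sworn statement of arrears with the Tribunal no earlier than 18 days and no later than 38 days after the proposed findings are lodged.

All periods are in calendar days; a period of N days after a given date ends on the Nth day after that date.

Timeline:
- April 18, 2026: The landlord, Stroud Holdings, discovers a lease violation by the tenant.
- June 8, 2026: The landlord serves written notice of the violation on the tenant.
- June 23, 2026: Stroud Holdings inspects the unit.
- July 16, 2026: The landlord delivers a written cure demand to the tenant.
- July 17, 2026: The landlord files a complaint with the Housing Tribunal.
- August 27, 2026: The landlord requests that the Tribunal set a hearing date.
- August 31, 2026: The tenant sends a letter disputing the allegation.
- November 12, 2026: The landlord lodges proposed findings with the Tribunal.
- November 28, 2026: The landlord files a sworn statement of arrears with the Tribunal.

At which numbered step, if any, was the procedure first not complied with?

Step 6

Step 1 — counting 81 days from April 18, 2026 (when the violation is discovered) gives a deadline of July 8, 2026; June 8, 2026 is within that limit.
Step 2 — 25 and 40 days from June 8, 2026 (when the written notice is served) are July 3, 2026 and July 18, 2026 respectively; July 16, 2026 falls inside that range.
Step 3 — counting 87 days from July 16, 2026 (when the cure demand is delivered) gives a deadline of October 11, 2026; July 17, 2026 is within that limit.
Step 4 — 14 and 44 days from July 17, 2026 (when the complaint is filed) are July 31, 2026 and August 30, 2026 respectively; done August 27, 2026 — within the window.
Step 5 — counting 60 days from September 24, 2026 (end of the 28-day waiting period, which began when a hearing date is requested on August 27, 2026) gives a deadline of November 23, 2026; completed November 12, 2026, before the deadline.
Step 6 — 18 and 38 days from November 12, 2026 (when the proposed findings are lodged) are November 30, 2026 and December 20, 2026 respectively; done November 28, 2026 — 2 days before the window opened.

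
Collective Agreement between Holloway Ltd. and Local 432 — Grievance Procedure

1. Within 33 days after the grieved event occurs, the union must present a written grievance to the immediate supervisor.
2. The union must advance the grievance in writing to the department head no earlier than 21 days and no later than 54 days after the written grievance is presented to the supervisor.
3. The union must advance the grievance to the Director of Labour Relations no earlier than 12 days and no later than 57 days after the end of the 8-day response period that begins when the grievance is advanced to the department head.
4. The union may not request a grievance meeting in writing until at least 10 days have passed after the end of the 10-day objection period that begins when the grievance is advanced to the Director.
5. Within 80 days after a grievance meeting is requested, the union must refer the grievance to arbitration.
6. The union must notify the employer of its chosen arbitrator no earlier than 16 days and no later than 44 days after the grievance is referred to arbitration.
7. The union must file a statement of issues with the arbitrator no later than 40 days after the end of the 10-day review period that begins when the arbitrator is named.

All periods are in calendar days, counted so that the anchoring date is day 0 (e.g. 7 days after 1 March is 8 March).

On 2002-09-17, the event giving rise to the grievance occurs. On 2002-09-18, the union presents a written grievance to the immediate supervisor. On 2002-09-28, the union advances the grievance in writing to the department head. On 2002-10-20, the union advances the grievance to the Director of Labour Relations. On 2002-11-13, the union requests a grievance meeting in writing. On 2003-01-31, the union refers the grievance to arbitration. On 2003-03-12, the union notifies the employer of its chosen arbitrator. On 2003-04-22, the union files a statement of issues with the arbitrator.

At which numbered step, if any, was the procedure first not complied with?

Step 2

Step 1 — counting 33 days from 2002-09-17 (when the grieved event occurs) gives a deadline of 2002-10-20; 2002-09-18 is within that limit.
Step 2 — 21 and 54 days from 2002-09-18 (when the written grievance is presented to the supervisor) are 2002-10-09 and 2002-11-11 respectively; done 2002-09-28 — 11 days before the window opened.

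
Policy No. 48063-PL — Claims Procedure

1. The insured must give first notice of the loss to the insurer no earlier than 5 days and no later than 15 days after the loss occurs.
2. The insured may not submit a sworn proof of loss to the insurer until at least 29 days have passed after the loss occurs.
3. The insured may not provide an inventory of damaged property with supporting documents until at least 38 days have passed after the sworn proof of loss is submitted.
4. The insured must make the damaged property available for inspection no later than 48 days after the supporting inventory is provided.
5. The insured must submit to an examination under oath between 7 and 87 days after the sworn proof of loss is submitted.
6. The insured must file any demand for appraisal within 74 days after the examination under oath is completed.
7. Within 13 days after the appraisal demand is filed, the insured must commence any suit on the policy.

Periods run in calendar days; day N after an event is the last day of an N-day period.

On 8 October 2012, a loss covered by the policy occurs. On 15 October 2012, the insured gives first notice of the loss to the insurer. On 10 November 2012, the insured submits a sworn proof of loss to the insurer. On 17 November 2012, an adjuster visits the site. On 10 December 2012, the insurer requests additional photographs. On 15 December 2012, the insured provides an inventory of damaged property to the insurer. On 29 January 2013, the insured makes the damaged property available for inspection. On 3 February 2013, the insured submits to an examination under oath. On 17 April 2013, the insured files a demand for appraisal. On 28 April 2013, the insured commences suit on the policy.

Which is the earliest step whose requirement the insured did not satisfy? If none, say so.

Step 3

Step 1 — 5 and 15 days from 8 October 2012 (when the loss occurs) are 13 October 2012 and 23 October 2012 respectively; 15 October 2012 falls inside that range.
Step 2 — must wait 29 days from 8 October 2012 (when the loss occurs), so not before 6 November 2012; 10 November 2012 is on or after that date.
Step 3 — must wait 38 days from 10 November 2012 (when the sworn proof of loss is submitted), so not before 18 December 2012; done 15 December 2012 — 3 days too early.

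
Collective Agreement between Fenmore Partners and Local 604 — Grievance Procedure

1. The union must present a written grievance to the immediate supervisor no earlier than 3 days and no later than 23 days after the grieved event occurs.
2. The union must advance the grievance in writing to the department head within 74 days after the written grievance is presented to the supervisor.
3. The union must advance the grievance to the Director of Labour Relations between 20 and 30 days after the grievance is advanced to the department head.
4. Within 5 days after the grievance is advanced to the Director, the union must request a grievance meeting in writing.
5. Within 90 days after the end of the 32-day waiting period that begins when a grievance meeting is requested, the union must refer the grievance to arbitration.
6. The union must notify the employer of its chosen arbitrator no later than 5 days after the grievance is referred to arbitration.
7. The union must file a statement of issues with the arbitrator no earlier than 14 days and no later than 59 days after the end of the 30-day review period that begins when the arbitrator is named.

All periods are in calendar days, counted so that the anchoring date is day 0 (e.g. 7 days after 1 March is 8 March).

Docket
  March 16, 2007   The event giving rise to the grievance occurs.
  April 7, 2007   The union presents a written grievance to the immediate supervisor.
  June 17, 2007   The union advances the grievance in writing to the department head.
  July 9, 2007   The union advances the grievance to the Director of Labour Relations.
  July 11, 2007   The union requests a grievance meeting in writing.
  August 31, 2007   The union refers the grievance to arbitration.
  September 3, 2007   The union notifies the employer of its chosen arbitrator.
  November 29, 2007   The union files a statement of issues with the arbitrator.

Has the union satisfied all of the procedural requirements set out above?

Yes

Step 1: the window is 3–23 days after March 16, 2007 (when the grieved event occurs), so March 19, 2007 through April 8, 2007; done April 7, 2007, which is between those dates.
Step 2: 74 days after April 7, 2007 (when the written grievance is presented to the supervisor) is June 20, 2007; done June 17, 2007 — timely.
Step 3: the window is 20–30 days after June 17, 2007 (when the grievance is advanced to the department head), so July 7, 2007 through July 17, 2007; done July 9, 2007 — within the window.
Step 4: 5 days after July 9, 2007 (when the grievance is advanced to the Director) is July 14, 2007; done July 11, 2007 — timely.
Step 5: 90 days after August 12, 2007 (end of the 32-day waiting period, which began when a grievance meeting is requested on July 11, 2007) is November 10, 2007; done August 31, 2007 — timely.
Step 6: 5 days after August 31, 2007 (when the grievance is referred to arbitration) is September 5, 2007; done September 3, 2007 — timely.
Step 7: the window is 14–59 days after October 3, 2007 (end of the 30-day review period, which began when the arbitrator is named on September 3, 2007), so October 17, 2007 through December 1, 2007; done November 29, 2007, which is between those dates.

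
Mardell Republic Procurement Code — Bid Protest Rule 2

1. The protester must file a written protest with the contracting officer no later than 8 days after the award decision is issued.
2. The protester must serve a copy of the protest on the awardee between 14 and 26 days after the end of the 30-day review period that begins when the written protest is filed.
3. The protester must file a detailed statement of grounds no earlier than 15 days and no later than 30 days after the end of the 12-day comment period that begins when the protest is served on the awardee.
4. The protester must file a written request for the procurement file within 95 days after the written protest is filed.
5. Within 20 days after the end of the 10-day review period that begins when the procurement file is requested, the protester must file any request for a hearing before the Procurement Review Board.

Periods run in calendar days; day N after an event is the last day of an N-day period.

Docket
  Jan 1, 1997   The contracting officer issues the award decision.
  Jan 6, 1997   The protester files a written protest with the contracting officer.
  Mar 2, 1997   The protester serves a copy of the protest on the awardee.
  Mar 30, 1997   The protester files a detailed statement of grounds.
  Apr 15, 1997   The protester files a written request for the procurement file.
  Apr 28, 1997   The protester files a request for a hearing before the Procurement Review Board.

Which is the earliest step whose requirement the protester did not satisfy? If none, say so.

Step 1 — counting 8 days from Jan 1, 1997 (when the award decision is issued) gives a deadline of Jan 9, 1997; completed Jan 6, 1997, before the deadline.
Step 2 — 14 and 26 days from Feb 5, 1997 (end of the 30-day review period, which began when the written protest is filed on Jan 6, 1997) are Feb 19, 1997 and Mar 3, 1997 respectively; done Mar 2, 1997 — within the window.
Step 3 — 15 and 30 days from Mar 14, 1997 (end of the 12-day comment period, which began when the protest is served on the awardee on Mar 2, 1997) are Mar 29, 1997 and Apr 13, 1997 respectively; Mar 30, 1997 falls inside that range.
Step 4 — counting 95 days from Jan 6, 1997 (when the written protest is filed) gives a deadline of Apr 11, 1997; not done until Apr 15, 1997, 4 days after the deadline.

Step 4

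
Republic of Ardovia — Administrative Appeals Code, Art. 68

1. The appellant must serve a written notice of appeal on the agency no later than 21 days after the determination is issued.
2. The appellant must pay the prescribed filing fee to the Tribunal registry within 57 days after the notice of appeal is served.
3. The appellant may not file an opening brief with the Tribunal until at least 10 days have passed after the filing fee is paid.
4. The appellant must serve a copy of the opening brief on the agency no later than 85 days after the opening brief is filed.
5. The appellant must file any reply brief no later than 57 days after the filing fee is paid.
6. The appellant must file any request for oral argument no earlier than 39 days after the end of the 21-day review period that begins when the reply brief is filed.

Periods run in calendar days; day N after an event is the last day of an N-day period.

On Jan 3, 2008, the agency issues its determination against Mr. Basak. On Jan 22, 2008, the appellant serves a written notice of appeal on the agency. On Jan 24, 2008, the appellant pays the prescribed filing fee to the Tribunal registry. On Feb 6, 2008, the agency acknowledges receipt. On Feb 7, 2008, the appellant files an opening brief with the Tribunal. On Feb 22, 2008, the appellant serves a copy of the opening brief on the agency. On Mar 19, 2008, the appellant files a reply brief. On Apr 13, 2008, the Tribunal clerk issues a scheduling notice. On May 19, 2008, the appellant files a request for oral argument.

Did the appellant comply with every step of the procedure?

Step 1: 21 days after Jan 3, 2008 (when the determination is issued) is Jan 24, 2008; completed Jan 22, 2008, before the deadline.
Step 2: 57 days after Jan 22, 2008 (when the notice of appeal is served) is Mar 19, 2008; done Jan 24, 2008 — timely.
Step 3: the earliest permitted date is 10 days after Jan 24, 2008 (when the filing fee is paid), i.e. Feb 3, 2008; done Feb 7, 2008 — permitted.
Step 4: 85 days after Feb 7, 2008 (when the opening brief is filed) is May 2, 2008; completed Feb 22, 2008, before the deadline.
Step 5: 57 days after Jan 24, 2008 (when the filing fee is paid) is Mar 21, 2008; Mar 19, 2008 is within that limit.
Step 6: the earliest permitted date is 39 days after Apr 9, 2008 (end of the 21-day review period, which began when the reply brief is filed on Mar 19, 2008), i.e. May 18, 2008; done May 19, 2008 — permitted.

Yes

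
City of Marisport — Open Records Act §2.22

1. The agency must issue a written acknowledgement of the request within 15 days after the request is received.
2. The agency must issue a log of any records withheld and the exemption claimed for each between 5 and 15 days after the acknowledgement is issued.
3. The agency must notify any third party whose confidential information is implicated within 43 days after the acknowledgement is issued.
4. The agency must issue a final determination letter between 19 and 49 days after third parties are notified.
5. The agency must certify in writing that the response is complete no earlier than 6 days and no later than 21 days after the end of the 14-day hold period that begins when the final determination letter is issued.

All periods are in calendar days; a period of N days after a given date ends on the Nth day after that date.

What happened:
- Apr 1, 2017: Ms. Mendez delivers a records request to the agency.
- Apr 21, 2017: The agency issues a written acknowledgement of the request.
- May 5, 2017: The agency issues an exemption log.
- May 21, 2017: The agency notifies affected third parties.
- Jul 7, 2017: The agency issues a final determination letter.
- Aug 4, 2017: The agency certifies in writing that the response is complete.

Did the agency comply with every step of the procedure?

No

Step 1: 15 days after Apr 1, 2017 (when the request is received) is Apr 16, 2017; Apr 21, 2017 misses that deadline by 5 days.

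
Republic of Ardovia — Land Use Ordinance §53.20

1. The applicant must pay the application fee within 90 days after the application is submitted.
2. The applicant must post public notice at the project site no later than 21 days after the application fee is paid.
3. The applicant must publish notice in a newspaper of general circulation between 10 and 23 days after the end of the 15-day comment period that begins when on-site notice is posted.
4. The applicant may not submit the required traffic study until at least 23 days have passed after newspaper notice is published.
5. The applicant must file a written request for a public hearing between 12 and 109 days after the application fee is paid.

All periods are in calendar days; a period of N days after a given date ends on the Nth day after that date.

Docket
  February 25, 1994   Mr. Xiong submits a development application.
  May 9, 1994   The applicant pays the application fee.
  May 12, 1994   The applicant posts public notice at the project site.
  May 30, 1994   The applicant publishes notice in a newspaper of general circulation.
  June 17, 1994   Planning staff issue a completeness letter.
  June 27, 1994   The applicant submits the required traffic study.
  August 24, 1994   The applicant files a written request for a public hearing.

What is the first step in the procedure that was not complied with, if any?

Step 1: 90 days after February 25, 1994 (when the application is submitted) is May 26, 1994; completed May 9, 1994, before the deadline.
Step 2: 21 days after May 9, 1994 (when the application fee is paid) is May 30, 1994; done May 12, 1994 — timely.
Step 3: the window is 10–23 days after May 27, 1994 (end of the 15-day comment period, which began when on-site notice is posted on May 12, 1994), so June 6, 1994 through June 19, 1994; May 30, 1994 is 7 days too early.
The analysis stops there.

Step 3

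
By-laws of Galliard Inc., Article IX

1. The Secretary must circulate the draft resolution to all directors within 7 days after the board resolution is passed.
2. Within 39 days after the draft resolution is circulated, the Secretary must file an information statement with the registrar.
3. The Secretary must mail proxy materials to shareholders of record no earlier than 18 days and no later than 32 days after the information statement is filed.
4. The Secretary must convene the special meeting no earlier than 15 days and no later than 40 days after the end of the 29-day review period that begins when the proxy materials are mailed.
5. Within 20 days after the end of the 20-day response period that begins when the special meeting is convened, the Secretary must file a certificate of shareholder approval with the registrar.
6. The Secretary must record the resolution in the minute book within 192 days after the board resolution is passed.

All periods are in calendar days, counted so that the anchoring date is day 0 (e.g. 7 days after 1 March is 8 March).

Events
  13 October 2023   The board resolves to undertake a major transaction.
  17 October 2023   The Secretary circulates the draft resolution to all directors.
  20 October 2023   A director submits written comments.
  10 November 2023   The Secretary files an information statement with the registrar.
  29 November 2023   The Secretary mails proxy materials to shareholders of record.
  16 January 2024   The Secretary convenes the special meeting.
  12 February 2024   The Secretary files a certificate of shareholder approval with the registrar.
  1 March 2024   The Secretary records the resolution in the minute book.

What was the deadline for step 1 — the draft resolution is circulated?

Step 1 runs from 13 October 2023, when the board resolution is passed. 7 days after 13 October 2023 is 20 October 2023.

20 October 2023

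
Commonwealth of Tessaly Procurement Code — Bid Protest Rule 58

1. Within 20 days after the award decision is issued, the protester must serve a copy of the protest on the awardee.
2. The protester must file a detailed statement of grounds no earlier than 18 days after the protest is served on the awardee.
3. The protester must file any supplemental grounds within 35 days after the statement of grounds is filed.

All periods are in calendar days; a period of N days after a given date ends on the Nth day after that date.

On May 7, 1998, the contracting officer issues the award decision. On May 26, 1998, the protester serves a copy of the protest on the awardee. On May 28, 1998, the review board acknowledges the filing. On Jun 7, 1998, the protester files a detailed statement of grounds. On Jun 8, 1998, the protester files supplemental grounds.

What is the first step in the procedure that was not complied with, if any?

Step 2

Step 1: 20 days after May 7, 1998 (when the award decision is issued) is May 27, 1998; May 26, 1998 is within that limit.
Step 2: the earliest permitted date is 18 days after May 26, 1998 (when the protest is served on the awardee), i.e. Jun 13, 1998; Jun 7, 1998 is 6 days before the earliest permitted date.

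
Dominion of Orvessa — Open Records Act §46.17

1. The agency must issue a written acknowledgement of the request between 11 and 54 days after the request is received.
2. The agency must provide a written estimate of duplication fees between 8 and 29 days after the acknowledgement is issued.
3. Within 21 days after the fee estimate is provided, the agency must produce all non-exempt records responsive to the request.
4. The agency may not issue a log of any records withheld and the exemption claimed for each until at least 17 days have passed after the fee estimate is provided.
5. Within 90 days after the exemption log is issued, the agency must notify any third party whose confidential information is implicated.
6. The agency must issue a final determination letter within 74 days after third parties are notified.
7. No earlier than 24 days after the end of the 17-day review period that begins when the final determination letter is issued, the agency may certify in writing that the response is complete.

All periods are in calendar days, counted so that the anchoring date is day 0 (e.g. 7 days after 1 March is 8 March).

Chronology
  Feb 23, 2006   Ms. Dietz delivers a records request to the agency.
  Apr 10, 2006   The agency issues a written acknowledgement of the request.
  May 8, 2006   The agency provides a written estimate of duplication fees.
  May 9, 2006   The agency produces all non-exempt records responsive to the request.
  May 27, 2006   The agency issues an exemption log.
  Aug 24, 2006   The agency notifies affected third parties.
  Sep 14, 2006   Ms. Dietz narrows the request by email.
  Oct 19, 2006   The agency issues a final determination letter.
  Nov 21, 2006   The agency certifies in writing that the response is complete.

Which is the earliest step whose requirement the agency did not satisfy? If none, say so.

Step 7

Step 1 — 11 and 54 days from Feb 23, 2006 (when the request is received) are Mar 6, 2006 and Apr 18, 2006 respectively; done Apr 10, 2006 — within the window.
Step 2 — 8 and 29 days from Apr 10, 2006 (when the acknowledgement is issued) are Apr 18, 2006 and May 9, 2006 respectively; May 8, 2006 falls inside that range.
Step 3 — counting 21 days from May 8, 2006 (when the fee estimate is provided) gives a deadline of May 29, 2006; completed May 9, 2006, before the deadline.
Step 4 — must wait 17 days from May 8, 2006 (when the fee estimate is provided), so not before May 25, 2006; May 27, 2006 is on or after that date.
Step 5 — counting 90 days from May 27, 2006 (when the exemption log is issued) gives a deadline of Aug 25, 2006; done Aug 24, 2006 — timely.
Step 6 — counting 74 days from Aug 24, 2006 (when third parties are notified) gives a deadline of Nov 6, 2006; Oct 19, 2006 is within that limit.
Step 7 — must wait 24 days from Nov 5, 2006 (end of the 17-day review period, which began when the final determination letter is issued on Oct 19, 2006), so not before Nov 29, 2006; done Nov 21, 2006 — 8 days too early.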